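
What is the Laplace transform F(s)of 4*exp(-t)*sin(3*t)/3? 4/((s + 1)^2 + 9)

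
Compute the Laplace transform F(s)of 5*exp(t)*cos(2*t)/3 5*(s - 1)/(3*((s - 1)^2 + 4))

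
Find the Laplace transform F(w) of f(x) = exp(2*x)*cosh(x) (w - 2) /((w - 2) ^2 - 1) 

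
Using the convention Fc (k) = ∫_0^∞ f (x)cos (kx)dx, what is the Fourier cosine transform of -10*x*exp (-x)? 10*(k^2 - 1)/ (k^2 + 1)^2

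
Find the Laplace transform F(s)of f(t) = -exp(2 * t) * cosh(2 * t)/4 (2 - s)/(4 * s * (s - 4))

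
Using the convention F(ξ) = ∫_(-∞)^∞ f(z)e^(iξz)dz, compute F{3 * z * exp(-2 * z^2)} 3 * sqrt(2) * I * sqrt(pi) * ξ * exp(-ξ^2/8)/8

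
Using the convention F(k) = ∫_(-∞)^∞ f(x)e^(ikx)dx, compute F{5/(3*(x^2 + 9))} 5*pi*exp(-3*Abs(k))/9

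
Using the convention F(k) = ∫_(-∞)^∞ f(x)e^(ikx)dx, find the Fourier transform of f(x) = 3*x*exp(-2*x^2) 3*sqrt(2)*I*sqrt(pi)*k*exp(-k^2/8)/8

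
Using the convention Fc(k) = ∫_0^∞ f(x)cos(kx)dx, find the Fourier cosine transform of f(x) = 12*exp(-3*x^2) 2*sqrt(3)*sqrt(pi)*exp(-k^2/12)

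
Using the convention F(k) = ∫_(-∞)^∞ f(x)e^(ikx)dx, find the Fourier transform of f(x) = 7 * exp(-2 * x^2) 7 * sqrt(2) * sqrt(pi) * exp(-k^2/8)/2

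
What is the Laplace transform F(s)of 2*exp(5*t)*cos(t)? 2*(s - 5)/((s - 5)^2 + 1)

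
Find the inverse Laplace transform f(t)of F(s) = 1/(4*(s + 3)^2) t*exp(-3*t)/4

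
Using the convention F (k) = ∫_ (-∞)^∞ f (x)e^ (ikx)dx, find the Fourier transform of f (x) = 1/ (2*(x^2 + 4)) pi*exp (-2*Abs (k))/4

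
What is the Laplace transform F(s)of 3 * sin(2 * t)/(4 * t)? 3 * atan(2/s)/4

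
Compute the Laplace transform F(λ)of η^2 2/λ^3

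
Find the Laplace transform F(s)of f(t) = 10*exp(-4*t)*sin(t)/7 10/(7*((s + 4)^2 + 1))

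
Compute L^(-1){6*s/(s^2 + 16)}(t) 6*cos(4*t)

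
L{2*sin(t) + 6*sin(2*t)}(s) 12/(s^2 + 4) + 2/(s^2 + 1)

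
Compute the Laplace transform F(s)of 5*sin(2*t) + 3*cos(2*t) 3*s/(s^2 + 4) + 10/(s^2 + 4)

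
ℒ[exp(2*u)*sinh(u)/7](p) 1/(7*((p - 2)^2 - 1))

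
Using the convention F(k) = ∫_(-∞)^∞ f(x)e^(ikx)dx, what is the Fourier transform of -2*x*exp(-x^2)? -I*sqrt(pi)*k*exp(-k^2/4)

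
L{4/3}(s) 4/(3*s) 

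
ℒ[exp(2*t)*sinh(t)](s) 1/((s - 2)^2 - 1)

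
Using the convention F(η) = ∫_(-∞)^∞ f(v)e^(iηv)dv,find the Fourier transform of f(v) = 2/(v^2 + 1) 2 * pi * exp(-Abs(η))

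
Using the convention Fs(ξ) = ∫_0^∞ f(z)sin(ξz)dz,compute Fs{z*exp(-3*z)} 6*ξ/(ξ^2 + 9)^2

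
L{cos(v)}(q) q/(q^2+1)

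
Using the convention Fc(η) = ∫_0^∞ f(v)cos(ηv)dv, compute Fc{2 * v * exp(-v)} 2 * (1 - η^2)/(η^2 + 1)^2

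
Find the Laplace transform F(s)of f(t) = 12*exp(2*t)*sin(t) 12/((s - 2)^2 + 1)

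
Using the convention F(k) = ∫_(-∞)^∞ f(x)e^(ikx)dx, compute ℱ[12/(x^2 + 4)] 6 * pi * exp(-2 * Abs(k))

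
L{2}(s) 2/s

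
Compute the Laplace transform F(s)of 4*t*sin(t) 8*s/(s^2 + 1)^2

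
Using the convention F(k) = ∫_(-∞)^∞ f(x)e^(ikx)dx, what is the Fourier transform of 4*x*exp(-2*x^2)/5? sqrt(2)*I*sqrt(pi)*k*exp(-k^2/8)/10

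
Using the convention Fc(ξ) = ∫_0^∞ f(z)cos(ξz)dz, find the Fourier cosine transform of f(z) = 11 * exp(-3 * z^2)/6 11 * sqrt(3) * sqrt(pi) * exp(-ξ^2/12)/36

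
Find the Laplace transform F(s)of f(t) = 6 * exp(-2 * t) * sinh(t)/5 6/(5 * ((s + 2)^2 - 1))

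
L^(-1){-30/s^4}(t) -5 * t^3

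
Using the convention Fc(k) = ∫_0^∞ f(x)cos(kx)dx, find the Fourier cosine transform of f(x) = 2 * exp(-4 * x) 8/(k^2 + 16)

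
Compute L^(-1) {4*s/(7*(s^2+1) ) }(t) 4*cos(t) /7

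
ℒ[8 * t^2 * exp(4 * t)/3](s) 16/(3 * (s - 4)^3)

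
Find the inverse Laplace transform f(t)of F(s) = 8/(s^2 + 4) 4*sin(2*t)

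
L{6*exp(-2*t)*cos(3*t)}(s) 6*(s + 2)/((s + 2)^2 + 9)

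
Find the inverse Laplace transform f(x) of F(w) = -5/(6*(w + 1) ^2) -5*x*exp(-x) /6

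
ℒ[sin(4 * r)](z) 4/(z^2+16)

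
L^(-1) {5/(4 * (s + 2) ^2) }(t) 5 * t * exp(-2 * t) /4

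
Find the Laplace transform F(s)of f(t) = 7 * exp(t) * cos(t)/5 7 * (s - 1)/(5 * ((s - 1)^2 + 1))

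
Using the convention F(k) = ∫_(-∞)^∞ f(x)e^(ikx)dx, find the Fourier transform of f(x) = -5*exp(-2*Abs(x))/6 -10/(3*k^2 + 12)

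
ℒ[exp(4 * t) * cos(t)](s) (s - 4)/((s - 4)^2 + 1)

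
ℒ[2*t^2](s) 4/s^3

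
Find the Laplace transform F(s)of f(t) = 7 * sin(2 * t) 14/(s^2 + 4)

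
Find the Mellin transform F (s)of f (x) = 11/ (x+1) 11*pi*csc (pi*s)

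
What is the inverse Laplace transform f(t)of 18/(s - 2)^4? 3*t^3*exp(2*t)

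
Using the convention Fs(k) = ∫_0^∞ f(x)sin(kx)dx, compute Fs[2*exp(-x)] 2*k/(k^2 + 1)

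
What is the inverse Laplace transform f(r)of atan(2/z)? sin(2*r)/r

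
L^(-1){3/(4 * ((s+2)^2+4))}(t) 3 * exp(-2 * t) * sin(2 * t)/8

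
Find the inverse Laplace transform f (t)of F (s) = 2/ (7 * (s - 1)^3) t^2 * exp (t)/7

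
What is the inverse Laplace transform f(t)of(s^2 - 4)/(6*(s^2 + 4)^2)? t*cos(2*t)/6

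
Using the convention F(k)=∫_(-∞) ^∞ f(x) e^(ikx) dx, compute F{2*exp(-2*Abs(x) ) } 8/(k^2 + 4) 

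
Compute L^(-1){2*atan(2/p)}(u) 2*sin(2*u)/u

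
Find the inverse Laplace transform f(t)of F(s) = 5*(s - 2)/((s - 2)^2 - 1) 5*exp(2*t)*cosh(t)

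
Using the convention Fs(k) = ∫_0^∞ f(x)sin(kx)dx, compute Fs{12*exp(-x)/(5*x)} 12*atan(k)/5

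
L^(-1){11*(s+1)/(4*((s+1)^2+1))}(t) 11*exp(-t)*cos(t)/4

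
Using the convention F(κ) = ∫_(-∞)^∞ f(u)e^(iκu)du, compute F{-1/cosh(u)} -pi/cosh(pi*κ/2)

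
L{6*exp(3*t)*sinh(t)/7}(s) 6/(7*((s - 3)^2 - 1))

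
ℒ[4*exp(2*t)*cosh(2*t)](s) 4*(s - 2)/(s*(s - 4))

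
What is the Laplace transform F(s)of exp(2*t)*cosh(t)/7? (s - 2)/(7*((s - 2)^2 - 1))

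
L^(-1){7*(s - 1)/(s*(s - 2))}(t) 7*exp(t)*cosh(t)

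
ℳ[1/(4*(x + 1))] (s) pi*csc(pi*s)/4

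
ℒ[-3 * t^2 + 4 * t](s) 4/s^2 - 6/s^3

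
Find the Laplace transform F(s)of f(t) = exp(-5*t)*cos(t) (s + 5)/((s + 5)^2 + 1)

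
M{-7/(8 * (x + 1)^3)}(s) -7 * pi * (s - 2) * (s - 1)/(16 * sin(pi * s))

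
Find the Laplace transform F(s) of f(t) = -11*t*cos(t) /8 11*(1 - s^2) /(8*(s^2 + 1) ^2) 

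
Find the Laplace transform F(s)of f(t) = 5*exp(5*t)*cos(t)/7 5*(s - 5)/(7*((s - 5)^2 + 1))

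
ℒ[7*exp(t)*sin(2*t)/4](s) 7/(2*((s - 1)^2 + 4))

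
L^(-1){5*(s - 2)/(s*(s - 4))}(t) 5*exp(2*t)*cosh(2*t)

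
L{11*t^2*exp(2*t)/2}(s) 11/(s - 2)^3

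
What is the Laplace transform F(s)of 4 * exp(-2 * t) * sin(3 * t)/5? 12/(5 * ((s + 2)^2 + 9))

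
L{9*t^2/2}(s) 9/s^3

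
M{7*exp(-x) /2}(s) 7*gamma(s) /2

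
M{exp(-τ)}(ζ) gamma(ζ)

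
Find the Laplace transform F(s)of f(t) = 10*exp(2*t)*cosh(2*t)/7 10*(s - 2)/(7*s*(s - 4))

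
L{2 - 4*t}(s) 2/s - 4/s^2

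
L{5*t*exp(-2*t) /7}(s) 5/(7*(s+2) ^2) 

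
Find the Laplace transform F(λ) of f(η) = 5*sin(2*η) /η 5*atan(2/λ) 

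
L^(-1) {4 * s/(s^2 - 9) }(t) 4 * cosh(3 * t) 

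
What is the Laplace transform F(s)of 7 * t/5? 7/(5 * s^2)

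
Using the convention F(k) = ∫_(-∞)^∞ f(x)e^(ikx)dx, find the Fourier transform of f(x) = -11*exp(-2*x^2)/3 -11*sqrt(2)*sqrt(pi)*exp(-k^2/8)/6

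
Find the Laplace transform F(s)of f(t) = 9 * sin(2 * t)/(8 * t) 9 * atan(2/s)/8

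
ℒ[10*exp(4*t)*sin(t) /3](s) 10/(3*((s - 4) ^2 + 1) ) 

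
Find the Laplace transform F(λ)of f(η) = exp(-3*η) 1/(λ + 3)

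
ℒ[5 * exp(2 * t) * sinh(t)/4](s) 5/(4 * ((s - 2)^2 - 1))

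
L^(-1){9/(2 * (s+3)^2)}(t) 9 * t * exp(-3 * t)/2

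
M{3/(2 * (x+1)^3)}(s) 3 * pi * (s - 2) * (s - 1)/(4 * sin(pi * s))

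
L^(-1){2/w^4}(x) x^3/3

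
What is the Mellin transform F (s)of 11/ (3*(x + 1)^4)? 11*gamma (s)*gamma (4 - s)/18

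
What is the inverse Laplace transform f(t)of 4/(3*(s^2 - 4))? 2*sinh(2*t)/3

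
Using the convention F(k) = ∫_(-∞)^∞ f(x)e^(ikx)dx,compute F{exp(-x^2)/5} sqrt(pi) * exp(-k^2/4)/5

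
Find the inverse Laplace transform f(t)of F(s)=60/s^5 5 * t^4/2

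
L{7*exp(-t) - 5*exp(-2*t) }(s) 7/(s + 1) - 5/(s + 2) 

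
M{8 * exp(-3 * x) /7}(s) 8 * gamma(s) /(7 * 3^s) 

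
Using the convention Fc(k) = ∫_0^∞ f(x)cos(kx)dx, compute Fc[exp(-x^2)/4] sqrt(pi)*exp(-k^2/4)/8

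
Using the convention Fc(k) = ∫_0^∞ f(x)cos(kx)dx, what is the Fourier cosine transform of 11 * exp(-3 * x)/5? 33/(5 * (k^2+9))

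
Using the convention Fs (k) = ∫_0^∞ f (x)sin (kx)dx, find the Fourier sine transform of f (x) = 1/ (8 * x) pi/16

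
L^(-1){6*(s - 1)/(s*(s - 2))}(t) 6*exp(t)*cosh(t)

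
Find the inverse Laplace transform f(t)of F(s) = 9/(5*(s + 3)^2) 9*t*exp(-3*t)/5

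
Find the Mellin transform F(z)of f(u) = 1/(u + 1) pi * csc(pi * z)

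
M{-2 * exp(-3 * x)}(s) -2 * gamma(s)/3^s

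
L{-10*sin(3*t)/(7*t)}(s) -10*atan(3/s)/7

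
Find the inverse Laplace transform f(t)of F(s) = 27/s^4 9*t^3/2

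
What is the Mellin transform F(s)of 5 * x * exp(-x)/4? 5 * gamma(s + 1)/4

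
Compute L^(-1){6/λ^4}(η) η^3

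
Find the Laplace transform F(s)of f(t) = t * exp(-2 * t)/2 1/(2 * (s + 2)^2)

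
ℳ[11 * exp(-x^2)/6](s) 11 * gamma(s/2)/12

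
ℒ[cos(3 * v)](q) q/(q^2 + 9)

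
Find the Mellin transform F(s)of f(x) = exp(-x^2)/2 gamma(s/2)/4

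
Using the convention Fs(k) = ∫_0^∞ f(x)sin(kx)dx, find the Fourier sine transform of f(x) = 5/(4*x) 5*pi/8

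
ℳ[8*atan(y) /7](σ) -4*pi*sec(pi*σ/2) /(7*σ) 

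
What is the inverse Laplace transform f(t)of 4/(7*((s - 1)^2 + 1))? 4*exp(t)*sin(t)/7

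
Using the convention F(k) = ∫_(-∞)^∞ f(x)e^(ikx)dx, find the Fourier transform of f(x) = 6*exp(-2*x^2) 3*sqrt(2)*sqrt(pi)*exp(-k^2/8)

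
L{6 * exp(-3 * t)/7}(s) 6/(7 * (s+3))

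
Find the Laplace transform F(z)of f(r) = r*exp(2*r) (z - 2)^(-2)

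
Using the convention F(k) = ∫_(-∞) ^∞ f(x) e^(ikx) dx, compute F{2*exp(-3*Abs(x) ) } 12/(k^2 + 9) 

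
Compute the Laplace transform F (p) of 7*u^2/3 14/ (3*p^3) 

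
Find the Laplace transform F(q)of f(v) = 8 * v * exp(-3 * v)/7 8/(7 * (q + 3)^2)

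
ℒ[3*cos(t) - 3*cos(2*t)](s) 3*s/(s^2 + 1) - 3*s/(s^2 + 4)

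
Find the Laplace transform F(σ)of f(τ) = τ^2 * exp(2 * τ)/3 2/(3 * (σ - 2)^3)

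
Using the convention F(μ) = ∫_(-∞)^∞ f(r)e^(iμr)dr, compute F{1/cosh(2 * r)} pi/(2 * cosh(pi * μ/4))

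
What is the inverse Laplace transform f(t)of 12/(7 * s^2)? 12 * t/7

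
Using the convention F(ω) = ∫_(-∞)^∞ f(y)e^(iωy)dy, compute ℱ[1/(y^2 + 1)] pi*exp(-Abs(ω))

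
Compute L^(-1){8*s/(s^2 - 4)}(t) 8*cosh(2*t)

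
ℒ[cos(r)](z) z/(z^2+1)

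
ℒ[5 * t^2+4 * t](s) 10/s^3+4/s^2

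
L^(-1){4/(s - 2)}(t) 4*exp(2*t)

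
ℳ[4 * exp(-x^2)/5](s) 2 * gamma(s/2)/5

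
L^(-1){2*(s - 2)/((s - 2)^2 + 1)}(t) 2*exp(2*t)*cos(t)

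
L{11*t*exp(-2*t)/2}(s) 11/(2*(s + 2)^2)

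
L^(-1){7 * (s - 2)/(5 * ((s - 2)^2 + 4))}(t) 7 * exp(2 * t) * cos(2 * t)/5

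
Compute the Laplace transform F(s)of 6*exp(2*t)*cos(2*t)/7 6*(s - 2)/(7*((s - 2)^2 + 4))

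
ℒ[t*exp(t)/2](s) 1/(2*(s - 1)^2)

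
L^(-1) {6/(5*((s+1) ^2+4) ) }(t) 3*exp(-t)*sin(2*t) /5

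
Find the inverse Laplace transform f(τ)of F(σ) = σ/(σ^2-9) cosh(3*τ)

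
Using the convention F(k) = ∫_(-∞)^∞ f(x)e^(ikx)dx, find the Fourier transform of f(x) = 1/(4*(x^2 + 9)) pi*exp(-3*Abs(k))/12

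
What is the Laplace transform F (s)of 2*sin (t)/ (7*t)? 2*atan (1/s)/7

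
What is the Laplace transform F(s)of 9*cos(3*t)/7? 9*s/(7*(s^2 + 9))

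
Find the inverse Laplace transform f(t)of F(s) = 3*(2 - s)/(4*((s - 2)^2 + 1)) -3*exp(2*t)*cos(t)/4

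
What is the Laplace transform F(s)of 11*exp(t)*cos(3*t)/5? 11*(s - 1)/(5*((s - 1)^2 + 9))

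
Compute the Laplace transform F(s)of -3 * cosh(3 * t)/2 -3 * s/(2 * s^2 - 18)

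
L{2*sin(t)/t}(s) 2*atan(1/s)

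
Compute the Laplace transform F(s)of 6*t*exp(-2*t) 6/(s+2)^2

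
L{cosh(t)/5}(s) s/(5 * (s^2-1))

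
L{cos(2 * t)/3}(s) s/(3 * (s^2+4))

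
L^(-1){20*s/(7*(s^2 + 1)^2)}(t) 10*t*sin(t)/7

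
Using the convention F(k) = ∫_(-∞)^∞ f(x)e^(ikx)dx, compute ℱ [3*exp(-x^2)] 3*sqrt(pi)*exp(-k^2/4)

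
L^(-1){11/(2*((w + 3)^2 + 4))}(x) 11*exp(-3*x)*sin(2*x)/4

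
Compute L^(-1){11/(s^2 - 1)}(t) 11 * sinh(t)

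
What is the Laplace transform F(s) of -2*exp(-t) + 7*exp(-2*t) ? 7/(s + 2) - 2/(s + 1) 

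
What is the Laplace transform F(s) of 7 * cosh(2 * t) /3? 7 * s/(3 * (s^2-4) ) 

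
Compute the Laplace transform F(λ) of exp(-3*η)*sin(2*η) 2/((λ + 3) ^2 + 4) 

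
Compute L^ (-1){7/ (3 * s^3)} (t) 7 * t^2/6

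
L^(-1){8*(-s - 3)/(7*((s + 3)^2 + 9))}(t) -8*exp(-3*t)*cos(3*t)/7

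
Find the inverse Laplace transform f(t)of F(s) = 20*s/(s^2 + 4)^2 5*t*sin(2*t)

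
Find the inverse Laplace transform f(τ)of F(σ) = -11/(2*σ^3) -11*τ^2/4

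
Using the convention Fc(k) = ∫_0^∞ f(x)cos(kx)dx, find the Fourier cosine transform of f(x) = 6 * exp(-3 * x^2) sqrt(3) * sqrt(pi) * exp(-k^2/12)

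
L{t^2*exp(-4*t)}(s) 2/(s + 4)^3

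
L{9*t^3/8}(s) 27/(4*s^4)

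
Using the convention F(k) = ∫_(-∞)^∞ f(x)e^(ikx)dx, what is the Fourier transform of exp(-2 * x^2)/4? sqrt(2) * sqrt(pi) * exp(-k^2/8)/8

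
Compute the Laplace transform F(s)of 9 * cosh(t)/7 9 * s/(7 * (s^2 - 1))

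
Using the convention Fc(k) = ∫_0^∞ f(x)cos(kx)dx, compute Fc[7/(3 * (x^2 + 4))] 7 * pi * exp(-2 * k)/12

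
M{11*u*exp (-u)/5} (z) 11*gamma (z+1)/5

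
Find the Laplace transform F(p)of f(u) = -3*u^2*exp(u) -6/(p - 1)^3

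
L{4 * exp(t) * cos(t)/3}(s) 4 * (s - 1)/(3 * ((s - 1)^2+1))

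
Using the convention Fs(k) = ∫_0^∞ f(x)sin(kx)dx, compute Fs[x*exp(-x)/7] 2*k/(7*(k^2 + 1)^2)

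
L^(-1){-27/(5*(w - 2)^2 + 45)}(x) -9*exp(2*x)*sin(3*x)/5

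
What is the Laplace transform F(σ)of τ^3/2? 3/σ^4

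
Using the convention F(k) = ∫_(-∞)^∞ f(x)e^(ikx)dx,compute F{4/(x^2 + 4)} 2*pi*exp(-2*Abs(k))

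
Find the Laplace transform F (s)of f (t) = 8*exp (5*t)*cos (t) 8*(s - 5)/ ( (s - 5)^2+1)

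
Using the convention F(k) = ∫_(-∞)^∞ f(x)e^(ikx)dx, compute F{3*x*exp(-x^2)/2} 3*I*sqrt(pi)*k*exp(-k^2/4)/4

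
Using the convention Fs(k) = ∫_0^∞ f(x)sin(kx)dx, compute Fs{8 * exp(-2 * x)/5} 8 * k/(5 * (k^2 + 4))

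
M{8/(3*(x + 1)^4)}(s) 4*gamma(s)*gamma(4 - s)/9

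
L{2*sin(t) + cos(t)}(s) 2/(s^2 + 1) + s/(s^2 + 1)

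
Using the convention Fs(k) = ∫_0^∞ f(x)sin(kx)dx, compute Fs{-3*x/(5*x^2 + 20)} -3*pi*exp(-2*k)/10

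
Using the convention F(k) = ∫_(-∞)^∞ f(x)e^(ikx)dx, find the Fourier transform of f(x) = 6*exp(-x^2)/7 6*sqrt(pi)*exp(-k^2/4)/7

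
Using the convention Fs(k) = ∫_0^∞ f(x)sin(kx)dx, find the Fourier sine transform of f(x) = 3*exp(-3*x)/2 3*k/(2*(k^2+9))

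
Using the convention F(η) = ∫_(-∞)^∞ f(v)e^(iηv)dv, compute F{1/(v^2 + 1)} pi * exp(-Abs(η))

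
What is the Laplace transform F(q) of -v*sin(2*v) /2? -2*q/(q^2 + 4) ^2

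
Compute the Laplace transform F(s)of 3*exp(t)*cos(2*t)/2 3*(s - 1)/(2*((s - 1)^2 + 4))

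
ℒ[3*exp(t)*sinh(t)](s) 3/(s*(s - 2))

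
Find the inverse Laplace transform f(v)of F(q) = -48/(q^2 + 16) -12*sin(4*v)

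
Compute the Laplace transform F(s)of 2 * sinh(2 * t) 4/(s^2-4)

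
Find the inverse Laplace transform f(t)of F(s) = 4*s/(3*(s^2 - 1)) 4*cosh(t)/3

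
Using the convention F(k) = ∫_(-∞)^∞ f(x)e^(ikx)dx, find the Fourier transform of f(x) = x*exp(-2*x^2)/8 sqrt(2)*I*sqrt(pi)*k*exp(-k^2/8)/64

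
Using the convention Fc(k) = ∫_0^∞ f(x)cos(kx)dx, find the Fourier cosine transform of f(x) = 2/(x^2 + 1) pi*exp(-k)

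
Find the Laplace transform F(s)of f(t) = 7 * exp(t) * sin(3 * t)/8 21/(8 * ((s - 1)^2+9))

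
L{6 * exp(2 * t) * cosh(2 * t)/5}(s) 6 * (s - 2)/(5 * s * (s - 4))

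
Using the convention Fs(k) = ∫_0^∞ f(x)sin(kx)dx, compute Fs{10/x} 5 * pi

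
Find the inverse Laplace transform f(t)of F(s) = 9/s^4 3 * t^3/2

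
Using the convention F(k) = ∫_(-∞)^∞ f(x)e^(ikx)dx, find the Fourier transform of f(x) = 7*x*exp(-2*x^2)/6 7*sqrt(2)*I*sqrt(pi)*k*exp(-k^2/8)/48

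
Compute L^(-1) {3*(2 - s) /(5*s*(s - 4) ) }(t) -3*exp(2*t)*cosh(2*t) /5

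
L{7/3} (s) 7/ (3 * s)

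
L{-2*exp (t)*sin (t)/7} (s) -2/ (7*(s - 1)^2 + 7)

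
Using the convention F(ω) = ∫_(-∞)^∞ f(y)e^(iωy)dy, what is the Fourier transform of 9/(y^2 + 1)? 9 * pi * exp(-Abs(ω))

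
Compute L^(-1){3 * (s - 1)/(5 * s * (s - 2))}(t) 3 * exp(t) * cosh(t)/5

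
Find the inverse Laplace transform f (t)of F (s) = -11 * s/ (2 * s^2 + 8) -11 * cos (2 * t)/2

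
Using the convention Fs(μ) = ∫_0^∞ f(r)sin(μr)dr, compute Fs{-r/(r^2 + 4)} -pi * exp(-2 * μ)/2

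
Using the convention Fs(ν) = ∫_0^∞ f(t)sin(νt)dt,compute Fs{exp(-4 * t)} ν/(ν^2 + 16)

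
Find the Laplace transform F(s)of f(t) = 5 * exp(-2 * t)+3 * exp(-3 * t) 5/(s+2)+3/(s+3)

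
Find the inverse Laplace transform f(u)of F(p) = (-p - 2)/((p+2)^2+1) -exp(-2*u)*cos(u)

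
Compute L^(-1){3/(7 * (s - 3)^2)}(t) 3 * t * exp(3 * t)/7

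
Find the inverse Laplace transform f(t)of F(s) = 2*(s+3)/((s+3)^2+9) 2*exp(-3*t)*cos(3*t)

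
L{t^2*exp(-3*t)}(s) 2/(s+3)^3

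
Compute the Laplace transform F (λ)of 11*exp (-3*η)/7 11/ (7*(λ + 3))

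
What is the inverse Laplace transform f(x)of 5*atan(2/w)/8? 5*sin(2*x)/(8*x)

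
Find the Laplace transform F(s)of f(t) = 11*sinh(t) 11/(s^2 - 1)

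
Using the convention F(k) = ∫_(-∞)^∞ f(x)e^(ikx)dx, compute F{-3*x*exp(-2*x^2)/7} -3*sqrt(2)*I*sqrt(pi)*k*exp(-k^2/8)/56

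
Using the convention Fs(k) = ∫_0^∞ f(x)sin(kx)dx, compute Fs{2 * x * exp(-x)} 4 * k/(k^2 + 1)^2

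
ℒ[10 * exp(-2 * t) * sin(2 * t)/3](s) 20/(3 * ((s + 2)^2 + 4))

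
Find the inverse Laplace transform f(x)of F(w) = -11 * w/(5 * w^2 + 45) -11 * cos(3 * x)/5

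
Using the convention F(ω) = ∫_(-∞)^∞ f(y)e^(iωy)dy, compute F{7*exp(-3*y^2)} 7*sqrt(3)*sqrt(pi)*exp(-ω^2/12)/3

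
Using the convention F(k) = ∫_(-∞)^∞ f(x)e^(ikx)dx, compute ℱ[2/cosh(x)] 2*pi/cosh(pi*k/2)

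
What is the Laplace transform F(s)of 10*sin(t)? 10/(s^2 + 1)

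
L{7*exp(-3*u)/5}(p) 7/(5*(p + 3))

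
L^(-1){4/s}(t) 4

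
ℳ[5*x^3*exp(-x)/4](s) 5*gamma(s + 3)/4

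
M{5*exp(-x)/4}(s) 5*gamma(s)/4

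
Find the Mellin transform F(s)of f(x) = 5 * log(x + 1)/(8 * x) -5 * pi * csc(pi * s)/(8 * s - 8)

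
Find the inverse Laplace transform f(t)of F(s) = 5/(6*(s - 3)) 5*exp(3*t)/6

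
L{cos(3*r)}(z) z/(z^2 + 9)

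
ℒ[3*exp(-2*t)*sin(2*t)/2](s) 3/((s + 2)^2 + 4)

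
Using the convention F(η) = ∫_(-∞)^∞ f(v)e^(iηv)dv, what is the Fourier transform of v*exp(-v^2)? I*sqrt(pi)*η*exp(-η^2/4)/2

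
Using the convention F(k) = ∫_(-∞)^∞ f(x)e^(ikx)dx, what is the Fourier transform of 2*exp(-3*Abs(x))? 12/(k^2 + 9)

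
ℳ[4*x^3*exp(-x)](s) 4*gamma(s + 3)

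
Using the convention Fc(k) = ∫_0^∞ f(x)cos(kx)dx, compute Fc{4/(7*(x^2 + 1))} 2*pi*exp(-k)/7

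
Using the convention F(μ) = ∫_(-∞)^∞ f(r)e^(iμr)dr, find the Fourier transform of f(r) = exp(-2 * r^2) sqrt(2) * sqrt(pi) * exp(-μ^2/8)/2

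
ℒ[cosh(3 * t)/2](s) s/(2 * (s^2 - 9))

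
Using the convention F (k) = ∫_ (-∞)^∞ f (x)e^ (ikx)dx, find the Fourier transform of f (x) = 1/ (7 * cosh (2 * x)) pi/ (14 * cosh (pi * k/4))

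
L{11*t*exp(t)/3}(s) 11/(3*(s - 1)^2)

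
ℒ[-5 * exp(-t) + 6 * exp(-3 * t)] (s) 6/(s + 3) - 5/(s + 1) 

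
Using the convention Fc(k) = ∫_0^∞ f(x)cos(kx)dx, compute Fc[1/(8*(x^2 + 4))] pi*exp(-2*k)/32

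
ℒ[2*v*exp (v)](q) 2/ (q - 1)^2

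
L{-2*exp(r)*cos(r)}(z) 2*(1 - z)/((z - 1)^2 + 1)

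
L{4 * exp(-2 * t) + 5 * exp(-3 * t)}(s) 5/(s + 3) + 4/(s + 2)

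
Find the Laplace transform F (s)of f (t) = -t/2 -1/ (2*s^2)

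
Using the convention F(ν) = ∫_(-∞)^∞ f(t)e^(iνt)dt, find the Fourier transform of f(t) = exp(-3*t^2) sqrt(3)*sqrt(pi)*exp(-ν^2/12)/3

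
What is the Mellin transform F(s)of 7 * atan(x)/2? -7 * pi * sec(pi * s/2)/(4 * s)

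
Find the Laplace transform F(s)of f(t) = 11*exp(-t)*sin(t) 11/((s + 1)^2 + 1)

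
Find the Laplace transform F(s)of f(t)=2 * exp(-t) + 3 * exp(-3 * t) 2/(s + 1) + 3/(s + 3)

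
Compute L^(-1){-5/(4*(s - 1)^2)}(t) -5*t*exp(t)/4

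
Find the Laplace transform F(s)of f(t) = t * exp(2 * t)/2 1/(2 * (s - 2)^2)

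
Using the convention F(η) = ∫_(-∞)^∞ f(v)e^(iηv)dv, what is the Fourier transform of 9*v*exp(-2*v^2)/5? 9*sqrt(2)*I*sqrt(pi)*η*exp(-η^2/8)/40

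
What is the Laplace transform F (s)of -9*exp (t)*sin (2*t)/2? -9/ ( (s - 1)^2+4)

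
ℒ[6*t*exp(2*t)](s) 6/(s - 2)^2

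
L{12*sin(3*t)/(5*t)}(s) 12*atan(3/s)/5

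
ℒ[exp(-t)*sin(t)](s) 1/((s+1)^2+1)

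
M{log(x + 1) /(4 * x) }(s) -pi * csc(pi * s) /(4 * s - 4) 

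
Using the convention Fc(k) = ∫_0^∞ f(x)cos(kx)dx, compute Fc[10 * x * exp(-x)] 10 * (1 - k^2)/(k^2 + 1)^2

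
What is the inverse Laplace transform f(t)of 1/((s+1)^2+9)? exp(-t) * sin(3 * t)/3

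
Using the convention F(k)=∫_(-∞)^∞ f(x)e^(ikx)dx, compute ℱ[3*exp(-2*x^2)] 3*sqrt(2)*sqrt(pi)*exp(-k^2/8)/2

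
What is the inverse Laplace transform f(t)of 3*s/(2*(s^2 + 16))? 3*cos(4*t)/2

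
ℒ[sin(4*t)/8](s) 1/(2*(s^2 + 16))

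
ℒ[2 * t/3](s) 2/(3 * s^2)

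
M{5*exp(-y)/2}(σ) 5*gamma(σ)/2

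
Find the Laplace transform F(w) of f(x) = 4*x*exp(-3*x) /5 4/(5*(w+3) ^2) 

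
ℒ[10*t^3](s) 60/s^4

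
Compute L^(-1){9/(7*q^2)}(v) 9*v/7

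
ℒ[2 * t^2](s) 4/s^3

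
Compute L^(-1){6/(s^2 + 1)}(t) 6*sin(t)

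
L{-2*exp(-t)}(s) -2/(s + 1)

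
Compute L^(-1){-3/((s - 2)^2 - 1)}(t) -3 * exp(2 * t) * sinh(t)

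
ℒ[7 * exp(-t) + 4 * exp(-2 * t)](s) 7/(s + 1) + 4/(s + 2)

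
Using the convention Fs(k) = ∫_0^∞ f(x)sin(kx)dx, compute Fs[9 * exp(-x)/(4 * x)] 9 * atan(k)/4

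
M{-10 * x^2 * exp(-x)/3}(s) -10 * gamma(s+2)/3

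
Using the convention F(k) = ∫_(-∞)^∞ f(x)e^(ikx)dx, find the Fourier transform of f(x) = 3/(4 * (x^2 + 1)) 3 * pi * exp(-Abs(k))/4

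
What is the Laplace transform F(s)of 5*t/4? 5/(4*s^2)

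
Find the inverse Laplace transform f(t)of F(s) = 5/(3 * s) 5/3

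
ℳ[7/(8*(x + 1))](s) 7*pi*csc(pi*s)/8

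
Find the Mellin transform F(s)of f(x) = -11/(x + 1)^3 -11*pi*(s - 2)*(s - 1)/(2*sin(pi*s))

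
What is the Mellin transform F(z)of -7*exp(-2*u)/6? -7*gamma(z)/(6*2^z)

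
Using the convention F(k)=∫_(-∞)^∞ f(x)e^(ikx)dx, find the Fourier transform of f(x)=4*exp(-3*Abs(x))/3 8/(k^2 + 9)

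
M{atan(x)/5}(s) -pi * sec(pi * s/2)/(10 * s)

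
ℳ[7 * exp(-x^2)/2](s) 7 * gamma(s/2)/4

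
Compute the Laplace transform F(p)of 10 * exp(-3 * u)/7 10/(7 * (p + 3))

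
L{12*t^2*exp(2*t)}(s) 24/(s - 2)^3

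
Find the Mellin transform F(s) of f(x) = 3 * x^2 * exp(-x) 3 * gamma(s + 2) 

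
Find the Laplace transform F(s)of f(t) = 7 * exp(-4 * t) 7/(s + 4)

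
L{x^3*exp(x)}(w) 6/(w - 1)^4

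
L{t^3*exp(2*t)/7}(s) 6/(7*(s - 2)^4)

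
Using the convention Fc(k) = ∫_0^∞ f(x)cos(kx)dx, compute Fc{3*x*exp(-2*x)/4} 3*(4 - k^2)/(4*(k^2 + 4)^2)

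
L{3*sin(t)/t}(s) 3*atan(1/s)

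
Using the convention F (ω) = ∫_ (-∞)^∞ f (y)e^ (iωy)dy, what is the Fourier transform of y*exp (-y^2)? I*sqrt (pi)*ω*exp (-ω^2/4)/2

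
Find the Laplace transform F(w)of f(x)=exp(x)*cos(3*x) (w - 1)/((w - 1)^2 + 9)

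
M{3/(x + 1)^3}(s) 3 * pi * (s - 2) * (s - 1)/(2 * sin(pi * s))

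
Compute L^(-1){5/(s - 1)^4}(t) 5 * t^3 * exp(t)/6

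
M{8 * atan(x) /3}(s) -4 * pi * sec(pi * s/2) /(3 * s) 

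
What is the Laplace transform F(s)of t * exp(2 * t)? (s - 2)^(-2)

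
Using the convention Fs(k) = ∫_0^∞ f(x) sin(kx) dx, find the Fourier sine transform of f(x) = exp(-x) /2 k/(2*(k^2 + 1) ) 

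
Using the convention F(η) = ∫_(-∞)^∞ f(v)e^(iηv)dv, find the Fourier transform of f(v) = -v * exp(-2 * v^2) -sqrt(2) * I * sqrt(pi) * η * exp(-η^2/8)/8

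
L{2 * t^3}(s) 12/s^4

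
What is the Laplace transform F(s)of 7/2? 7/(2 * s)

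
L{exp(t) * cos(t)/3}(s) (s - 1)/(3 * ((s - 1)^2+1))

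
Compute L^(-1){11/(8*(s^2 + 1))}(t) 11*sin(t)/8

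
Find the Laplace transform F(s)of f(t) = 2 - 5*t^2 2/s - 10/s^3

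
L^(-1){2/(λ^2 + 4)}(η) sin(2*η)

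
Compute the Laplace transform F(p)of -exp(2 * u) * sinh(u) -1/((p - 2)^2-1)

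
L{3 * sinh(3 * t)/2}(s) 9/(2 * (s^2 - 9))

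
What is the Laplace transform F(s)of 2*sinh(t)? 2/(s^2-1)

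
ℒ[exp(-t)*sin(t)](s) 1/((s + 1)^2 + 1)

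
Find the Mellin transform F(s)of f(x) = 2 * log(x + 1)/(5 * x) -2 * pi * csc(pi * s)/(5 * s - 5)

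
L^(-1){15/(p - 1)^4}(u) 5*u^3*exp(u)/2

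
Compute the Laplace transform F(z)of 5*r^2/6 5/(3*z^3)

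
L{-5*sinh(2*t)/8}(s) -5/(4*s^2 - 16)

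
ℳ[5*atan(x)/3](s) -5*pi*sec(pi*s/2)/(6*s)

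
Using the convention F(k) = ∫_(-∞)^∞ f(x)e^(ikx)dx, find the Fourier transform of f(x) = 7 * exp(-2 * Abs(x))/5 28/(5 * (k^2 + 4))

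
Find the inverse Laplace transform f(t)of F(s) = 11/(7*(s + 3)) 11*exp(-3*t)/7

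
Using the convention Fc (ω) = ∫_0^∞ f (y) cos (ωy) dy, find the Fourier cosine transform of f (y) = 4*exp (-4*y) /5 16/ (5*(ω^2 + 16) ) 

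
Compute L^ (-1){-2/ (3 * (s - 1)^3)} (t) -t^2 * exp (t)/3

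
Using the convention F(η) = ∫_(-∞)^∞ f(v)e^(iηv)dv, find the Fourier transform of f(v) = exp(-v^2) sqrt(pi)*exp(-η^2/4)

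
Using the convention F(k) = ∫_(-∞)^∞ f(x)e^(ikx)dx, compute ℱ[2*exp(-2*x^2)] sqrt(2)*sqrt(pi)*exp(-k^2/8)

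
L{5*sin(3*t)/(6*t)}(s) 5*atan(3/s)/6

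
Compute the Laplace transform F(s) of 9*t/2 9/(2*s^2) 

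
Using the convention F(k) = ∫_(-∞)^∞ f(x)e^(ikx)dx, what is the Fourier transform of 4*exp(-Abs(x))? 8/(k^2+1)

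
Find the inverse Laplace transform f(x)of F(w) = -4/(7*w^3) -2*x^2/7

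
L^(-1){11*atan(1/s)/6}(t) 11*sin(t)/(6*t)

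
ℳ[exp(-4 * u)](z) gamma(z)/4^z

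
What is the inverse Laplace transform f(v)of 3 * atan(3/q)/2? 3 * sin(3 * v)/(2 * v)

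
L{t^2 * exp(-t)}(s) 2/(s+1)^3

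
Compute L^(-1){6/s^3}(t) 3*t^2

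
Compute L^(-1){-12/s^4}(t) -2 * t^3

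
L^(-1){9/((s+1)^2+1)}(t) 9 * exp(-t) * sin(t)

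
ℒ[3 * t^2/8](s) 3/(4 * s^3) 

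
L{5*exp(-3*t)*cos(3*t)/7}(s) 5*(s + 3)/(7*((s + 3)^2 + 9))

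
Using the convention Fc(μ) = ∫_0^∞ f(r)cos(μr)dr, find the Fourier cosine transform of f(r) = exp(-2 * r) 2/(μ^2 + 4)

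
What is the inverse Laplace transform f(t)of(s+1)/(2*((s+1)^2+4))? exp(-t)*cos(2*t)/2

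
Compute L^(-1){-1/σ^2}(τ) -τ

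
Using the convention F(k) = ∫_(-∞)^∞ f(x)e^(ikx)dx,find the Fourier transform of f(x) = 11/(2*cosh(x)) 11*pi/(2*cosh(pi*k/2))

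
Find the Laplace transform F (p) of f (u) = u p^ (-2) 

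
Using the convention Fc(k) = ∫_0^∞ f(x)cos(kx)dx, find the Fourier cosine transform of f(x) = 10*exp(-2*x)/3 20/(3*(k^2+4))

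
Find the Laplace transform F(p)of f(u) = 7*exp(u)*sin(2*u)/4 7/(2*((p - 1)^2 + 4))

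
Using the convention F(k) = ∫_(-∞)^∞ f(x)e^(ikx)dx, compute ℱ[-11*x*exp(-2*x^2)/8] -11*sqrt(2)*I*sqrt(pi)*k*exp(-k^2/8)/64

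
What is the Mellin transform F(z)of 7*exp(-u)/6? 7*gamma(z)/6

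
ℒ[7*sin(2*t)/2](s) 7/(s^2 + 4)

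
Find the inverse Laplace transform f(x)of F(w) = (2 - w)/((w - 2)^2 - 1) -exp(2*x)*cosh(x)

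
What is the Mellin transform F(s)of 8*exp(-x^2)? 4*gamma(s/2)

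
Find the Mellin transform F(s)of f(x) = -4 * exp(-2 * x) -2^(2 - s) * gamma(s)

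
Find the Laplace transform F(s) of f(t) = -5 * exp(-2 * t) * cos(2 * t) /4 5 * (-s - 2) /(4 * ((s + 2) ^2 + 4) ) 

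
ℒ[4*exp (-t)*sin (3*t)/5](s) 12/ (5*( (s + 1)^2 + 9))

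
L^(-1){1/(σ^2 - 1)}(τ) sinh(τ)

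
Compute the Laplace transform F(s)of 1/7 1/(7*s)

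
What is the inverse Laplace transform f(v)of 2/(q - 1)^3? v^2 * exp(v)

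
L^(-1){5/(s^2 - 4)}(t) 5*sinh(2*t)/2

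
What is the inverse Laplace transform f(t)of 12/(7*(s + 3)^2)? 12*t*exp(-3*t)/7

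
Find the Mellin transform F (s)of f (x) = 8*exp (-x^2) 4*gamma (s/2)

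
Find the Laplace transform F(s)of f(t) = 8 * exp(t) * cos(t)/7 8 * (s - 1)/(7 * ((s - 1)^2 + 1))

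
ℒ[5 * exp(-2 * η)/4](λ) 5/(4 * (λ + 2))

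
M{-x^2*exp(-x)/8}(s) -gamma(s + 2)/8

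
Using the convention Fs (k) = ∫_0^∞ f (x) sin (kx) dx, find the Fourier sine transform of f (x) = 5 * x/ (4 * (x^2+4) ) 5 * pi * exp (-2 * k) /8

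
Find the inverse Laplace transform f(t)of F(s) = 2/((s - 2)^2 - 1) 2*exp(2*t)*sinh(t)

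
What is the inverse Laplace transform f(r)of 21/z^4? 7*r^3/2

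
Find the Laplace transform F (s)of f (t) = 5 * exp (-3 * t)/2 5/ (2 * (s + 3))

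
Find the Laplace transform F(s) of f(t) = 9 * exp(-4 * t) 9/(s+4) 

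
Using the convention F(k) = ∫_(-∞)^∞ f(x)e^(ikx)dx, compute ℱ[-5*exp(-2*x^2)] -5*sqrt(2)*sqrt(pi)*exp(-k^2/8)/2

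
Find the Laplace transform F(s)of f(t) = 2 2/s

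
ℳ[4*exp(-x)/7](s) 4*gamma(s)/7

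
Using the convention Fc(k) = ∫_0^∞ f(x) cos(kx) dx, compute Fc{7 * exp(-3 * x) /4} 21/(4 * (k^2 + 9) ) 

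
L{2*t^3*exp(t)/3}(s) 4/(s - 1)^4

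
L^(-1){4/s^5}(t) t^4/6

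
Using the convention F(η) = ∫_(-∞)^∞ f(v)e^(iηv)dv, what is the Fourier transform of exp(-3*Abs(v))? 6/(η^2+9)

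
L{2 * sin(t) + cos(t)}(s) s/(s^2 + 1) + 2/(s^2 + 1)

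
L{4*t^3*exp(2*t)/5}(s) 24/(5*(s - 2)^4)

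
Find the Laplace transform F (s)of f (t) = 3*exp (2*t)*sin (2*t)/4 3/ (2*( (s - 2)^2 + 4))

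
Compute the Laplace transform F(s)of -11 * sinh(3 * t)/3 -11/(s^2 - 9)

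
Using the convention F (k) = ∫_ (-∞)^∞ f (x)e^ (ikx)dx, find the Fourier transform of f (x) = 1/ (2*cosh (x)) pi/ (2*cosh (pi*k/2))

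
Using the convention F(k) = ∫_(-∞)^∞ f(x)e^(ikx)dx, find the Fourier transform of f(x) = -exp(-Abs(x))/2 -1/(k^2 + 1)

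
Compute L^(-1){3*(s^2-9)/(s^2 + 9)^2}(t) 3*t*cos(3*t)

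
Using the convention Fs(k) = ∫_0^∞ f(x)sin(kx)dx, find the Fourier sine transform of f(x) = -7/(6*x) -7*pi/12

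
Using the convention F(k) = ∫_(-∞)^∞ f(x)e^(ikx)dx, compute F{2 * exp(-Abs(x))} 4/(k^2 + 1)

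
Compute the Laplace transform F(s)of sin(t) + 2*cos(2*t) 2*s/(s^2 + 4) + 1/(s^2 + 1)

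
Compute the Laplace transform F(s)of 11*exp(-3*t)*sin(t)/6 11/(6*((s+3)^2+1))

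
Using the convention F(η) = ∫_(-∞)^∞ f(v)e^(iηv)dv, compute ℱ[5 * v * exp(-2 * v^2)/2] 5 * sqrt(2) * I * sqrt(pi) * η * exp(-η^2/8)/16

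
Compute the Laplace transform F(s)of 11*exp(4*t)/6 11/(6*(s - 4))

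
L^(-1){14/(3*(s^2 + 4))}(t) 7*sin(2*t)/3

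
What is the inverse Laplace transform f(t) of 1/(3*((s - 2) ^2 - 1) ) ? exp(2*t)*sinh(t) /3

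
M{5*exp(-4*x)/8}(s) 5*gamma(s)/(8*2^(2*s))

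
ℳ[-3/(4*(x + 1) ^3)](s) -3*pi*(s - 2)*(s - 1) /(8*sin(pi*s) ) 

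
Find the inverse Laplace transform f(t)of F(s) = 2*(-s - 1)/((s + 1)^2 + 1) -2*exp(-t)*cos(t)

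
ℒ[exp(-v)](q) 1/(q + 1)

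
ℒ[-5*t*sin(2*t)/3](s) -20*s/(3*(s^2+4)^2)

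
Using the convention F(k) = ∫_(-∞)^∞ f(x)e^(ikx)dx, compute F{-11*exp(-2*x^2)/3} -11*sqrt(2)*sqrt(pi)*exp(-k^2/8)/6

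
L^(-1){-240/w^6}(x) -2*x^5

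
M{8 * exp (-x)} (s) 8 * gamma (s)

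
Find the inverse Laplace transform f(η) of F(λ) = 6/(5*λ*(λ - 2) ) 6*exp(η)*sinh(η) /5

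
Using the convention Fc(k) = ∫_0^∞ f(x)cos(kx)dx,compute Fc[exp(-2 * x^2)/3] sqrt(2) * sqrt(pi) * exp(-k^2/8)/12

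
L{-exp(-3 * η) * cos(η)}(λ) (-λ - 3)/((λ+3)^2+1)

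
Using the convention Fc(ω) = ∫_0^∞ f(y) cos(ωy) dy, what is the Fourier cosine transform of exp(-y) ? 1/(ω^2 + 1) 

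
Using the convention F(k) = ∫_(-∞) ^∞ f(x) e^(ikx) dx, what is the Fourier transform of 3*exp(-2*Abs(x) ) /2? 6/(k^2 + 4) 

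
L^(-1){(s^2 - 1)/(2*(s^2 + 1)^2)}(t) t*cos(t)/2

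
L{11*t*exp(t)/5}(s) 11/(5*(s - 1)^2)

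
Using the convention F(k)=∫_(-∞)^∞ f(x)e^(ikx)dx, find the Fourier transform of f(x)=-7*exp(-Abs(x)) -14/(k^2 + 1)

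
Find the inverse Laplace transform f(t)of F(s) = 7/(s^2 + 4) 7*sin(2*t)/2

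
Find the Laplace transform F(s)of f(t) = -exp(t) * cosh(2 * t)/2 (1 - s)/(2 * ((s - 1)^2 - 4))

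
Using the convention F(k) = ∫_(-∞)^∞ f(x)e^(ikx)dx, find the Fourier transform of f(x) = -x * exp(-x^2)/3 -I * sqrt(pi) * k * exp(-k^2/4)/6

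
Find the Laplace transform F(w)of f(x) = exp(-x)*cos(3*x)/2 (w + 1)/(2*((w + 1)^2 + 9))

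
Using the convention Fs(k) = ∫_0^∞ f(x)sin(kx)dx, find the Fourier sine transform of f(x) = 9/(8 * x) 9 * pi/16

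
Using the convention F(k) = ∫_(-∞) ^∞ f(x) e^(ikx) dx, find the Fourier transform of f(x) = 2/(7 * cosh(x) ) 2 * pi/(7 * cosh(pi * k/2) ) 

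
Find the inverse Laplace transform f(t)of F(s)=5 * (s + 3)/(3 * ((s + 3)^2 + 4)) 5 * exp(-3 * t) * cos(2 * t)/3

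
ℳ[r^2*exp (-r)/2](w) gamma (w+2)/2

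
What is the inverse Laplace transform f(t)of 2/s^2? 2*t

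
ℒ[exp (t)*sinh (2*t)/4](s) 1/ (2*( (s - 1)^2-4))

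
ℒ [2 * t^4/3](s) 16/s^5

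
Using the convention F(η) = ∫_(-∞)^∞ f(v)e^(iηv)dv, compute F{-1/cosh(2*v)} -pi/(2*cosh(pi*η/4))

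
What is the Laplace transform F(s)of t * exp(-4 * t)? (s + 4)^(-2)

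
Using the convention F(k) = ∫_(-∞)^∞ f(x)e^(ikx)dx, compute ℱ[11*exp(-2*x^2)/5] 11*sqrt(2)*sqrt(pi)*exp(-k^2/8)/10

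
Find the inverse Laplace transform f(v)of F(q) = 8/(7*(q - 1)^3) 4*v^2*exp(v)/7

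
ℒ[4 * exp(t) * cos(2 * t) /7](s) 4 * (s - 1) /(7 * ((s - 1) ^2 + 4) ) 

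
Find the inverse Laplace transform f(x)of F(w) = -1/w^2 -x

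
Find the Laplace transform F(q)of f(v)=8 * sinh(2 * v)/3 16/(3 * (q^2-4))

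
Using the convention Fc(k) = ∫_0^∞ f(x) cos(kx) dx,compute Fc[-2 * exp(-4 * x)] -8/(k^2 + 16) 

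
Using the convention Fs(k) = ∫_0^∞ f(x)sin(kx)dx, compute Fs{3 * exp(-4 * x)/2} 3 * k/(2 * (k^2 + 16))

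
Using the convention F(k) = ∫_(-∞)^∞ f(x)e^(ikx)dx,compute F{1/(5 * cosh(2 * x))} pi/(10 * cosh(pi * k/4))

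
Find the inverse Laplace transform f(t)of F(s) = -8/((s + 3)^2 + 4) -4*exp(-3*t)*sin(2*t)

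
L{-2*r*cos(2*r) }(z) 2*(4 - z^2) /(z^2 + 4) ^2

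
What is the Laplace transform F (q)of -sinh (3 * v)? -3/ (q^2 - 9)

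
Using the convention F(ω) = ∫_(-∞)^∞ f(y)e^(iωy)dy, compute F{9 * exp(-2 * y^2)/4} 9 * sqrt(2) * sqrt(pi) * exp(-ω^2/8)/8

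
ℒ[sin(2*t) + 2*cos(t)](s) 2/(s^2 + 4) + 2*s/(s^2 + 1)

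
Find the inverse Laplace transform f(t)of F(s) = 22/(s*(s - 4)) 11*exp(2*t)*sinh(2*t)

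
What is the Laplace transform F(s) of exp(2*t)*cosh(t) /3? (s - 2) /(3*((s - 2) ^2 - 1) ) 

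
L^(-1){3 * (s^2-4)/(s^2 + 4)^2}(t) 3 * t * cos(2 * t)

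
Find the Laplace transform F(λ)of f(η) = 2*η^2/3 4/(3*λ^3)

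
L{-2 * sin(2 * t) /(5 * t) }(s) -2 * atan(2/s) /5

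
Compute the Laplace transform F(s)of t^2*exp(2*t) 2/(s - 2)^3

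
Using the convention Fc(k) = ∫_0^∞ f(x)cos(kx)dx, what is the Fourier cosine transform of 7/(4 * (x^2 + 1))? 7 * pi * exp(-k)/8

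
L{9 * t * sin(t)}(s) 18 * s/(s^2 + 1)^2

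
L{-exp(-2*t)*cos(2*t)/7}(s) (-s - 2)/(7*((s + 2)^2 + 4))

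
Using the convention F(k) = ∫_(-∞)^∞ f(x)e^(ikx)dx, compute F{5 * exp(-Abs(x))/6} 5/(3 * (k^2 + 1))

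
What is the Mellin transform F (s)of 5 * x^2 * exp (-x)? 5 * gamma (s + 2)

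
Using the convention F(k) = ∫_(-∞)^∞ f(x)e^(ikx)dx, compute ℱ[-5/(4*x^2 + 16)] -5*pi*exp(-2*Abs(k))/8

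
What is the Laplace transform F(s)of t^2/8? 1/(4 * s^3)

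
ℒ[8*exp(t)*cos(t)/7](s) 8*(s - 1)/(7*((s - 1)^2 + 1))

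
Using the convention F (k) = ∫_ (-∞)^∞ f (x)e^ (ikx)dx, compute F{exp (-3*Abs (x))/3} 2/ (k^2 + 9)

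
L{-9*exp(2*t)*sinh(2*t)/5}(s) -18/(5*s*(s - 4))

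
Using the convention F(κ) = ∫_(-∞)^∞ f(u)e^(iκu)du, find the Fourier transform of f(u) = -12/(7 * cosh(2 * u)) -6 * pi/(7 * cosh(pi * κ/4))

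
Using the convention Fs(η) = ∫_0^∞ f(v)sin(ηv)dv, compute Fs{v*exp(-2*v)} 4*η/(η^2 + 4)^2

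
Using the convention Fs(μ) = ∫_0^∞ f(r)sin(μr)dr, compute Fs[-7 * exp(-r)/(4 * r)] -7 * atan(μ)/4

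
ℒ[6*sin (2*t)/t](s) 6*atan (2/s)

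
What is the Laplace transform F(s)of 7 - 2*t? 7/s - 2/s^2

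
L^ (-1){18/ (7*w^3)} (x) 9*x^2/7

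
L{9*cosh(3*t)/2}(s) 9*s/(2*(s^2 - 9))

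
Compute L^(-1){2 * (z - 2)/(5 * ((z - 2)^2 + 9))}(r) 2 * exp(2 * r) * cos(3 * r)/5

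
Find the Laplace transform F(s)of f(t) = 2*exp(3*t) 2/(s - 3)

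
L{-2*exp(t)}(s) -2/(s - 1)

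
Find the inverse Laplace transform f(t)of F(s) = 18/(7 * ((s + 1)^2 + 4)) 9 * exp(-t) * sin(2 * t)/7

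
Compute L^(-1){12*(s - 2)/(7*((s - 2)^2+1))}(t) 12*exp(2*t)*cos(t)/7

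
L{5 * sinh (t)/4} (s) 5/ (4 * (s^2 - 1))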